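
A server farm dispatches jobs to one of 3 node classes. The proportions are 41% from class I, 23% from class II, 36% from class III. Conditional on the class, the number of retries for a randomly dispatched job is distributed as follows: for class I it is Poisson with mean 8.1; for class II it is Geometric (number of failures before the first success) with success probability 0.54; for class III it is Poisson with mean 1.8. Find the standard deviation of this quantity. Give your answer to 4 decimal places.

3.9011

Per component, I: μ=8.1, E[X²]=73.71; II: μ=0.851852, E[X²]=2.30316; III: μ=1.8, E[X²]=5.04.
E[X] = 0.41·8.1 + 0.23·0.851852 + 0.36·1.8 = 4.16493.
E[X²] = 0.41·73.71 + 0.23·2.30316 + 0.36·5.04 = 32.5652.
Var(X) = E[X²] − (E[X])² = 32.5652 − 17.3466 = 15.2186.
SD(X) = √15.2186 = 3.9011.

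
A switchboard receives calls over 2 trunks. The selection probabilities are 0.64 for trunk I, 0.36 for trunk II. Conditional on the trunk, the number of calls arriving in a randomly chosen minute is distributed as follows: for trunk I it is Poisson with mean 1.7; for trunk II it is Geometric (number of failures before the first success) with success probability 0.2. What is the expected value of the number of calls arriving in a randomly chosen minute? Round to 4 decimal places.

Component means — I: 1.7; II: 4.
E[X] = 0.64·1.7 + 0.36·4 = 2.528.

2.5280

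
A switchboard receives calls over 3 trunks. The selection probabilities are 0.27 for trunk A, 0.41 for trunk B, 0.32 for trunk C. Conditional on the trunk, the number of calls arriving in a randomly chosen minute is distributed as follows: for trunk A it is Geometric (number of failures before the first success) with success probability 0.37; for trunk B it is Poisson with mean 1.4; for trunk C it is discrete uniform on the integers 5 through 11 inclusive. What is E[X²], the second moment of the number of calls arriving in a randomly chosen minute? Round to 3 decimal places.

For each component E[X²] = Var + (mean)², giving A: 7.5011; B: 3.36; C: 68.
Overall E[X²] = 0.27·7.5011 + 0.41·3.36 + 0.32·68 = 25.1629.

25.163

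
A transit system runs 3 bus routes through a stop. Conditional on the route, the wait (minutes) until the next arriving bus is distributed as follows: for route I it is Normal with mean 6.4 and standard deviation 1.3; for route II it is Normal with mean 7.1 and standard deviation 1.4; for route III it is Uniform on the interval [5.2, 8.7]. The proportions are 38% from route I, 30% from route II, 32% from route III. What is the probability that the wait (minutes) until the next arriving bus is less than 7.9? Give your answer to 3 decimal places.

0.794

Conditional on each route, P(X < 7.9): I: 0.875718; II: 0.716145; III: 0.771429.
By total probability, P(X < 7.9) = 0.38·0.875718 + 0.3·0.716145 + 0.32·0.771429 = 0.794474.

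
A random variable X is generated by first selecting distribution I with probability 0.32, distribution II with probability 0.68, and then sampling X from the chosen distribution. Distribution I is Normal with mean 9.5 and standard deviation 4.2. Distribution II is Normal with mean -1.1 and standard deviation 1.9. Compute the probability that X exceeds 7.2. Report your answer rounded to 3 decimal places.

Conditional on each component, P(X > 7.2): I: 0.708023; II: 6.2574e-06.
By total probability, P(X > 7.2) = 0.32·0.708023 + 0.68·6.2574e-06 = 0.226572.

0.227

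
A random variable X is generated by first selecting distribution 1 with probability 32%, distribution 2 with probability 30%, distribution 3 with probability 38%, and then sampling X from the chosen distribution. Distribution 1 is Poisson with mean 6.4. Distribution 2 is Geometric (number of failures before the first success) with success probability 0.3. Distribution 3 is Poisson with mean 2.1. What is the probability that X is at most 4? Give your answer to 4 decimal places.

Conditional on each component, P(X ≤ 4): 1: 0.23507; 2: 0.83193; 3: 0.937874.
By total probability, P(X ≤ 4) = 0.32·0.23507 + 0.3·0.83193 + 0.38·0.937874 = 0.681193.

0.6812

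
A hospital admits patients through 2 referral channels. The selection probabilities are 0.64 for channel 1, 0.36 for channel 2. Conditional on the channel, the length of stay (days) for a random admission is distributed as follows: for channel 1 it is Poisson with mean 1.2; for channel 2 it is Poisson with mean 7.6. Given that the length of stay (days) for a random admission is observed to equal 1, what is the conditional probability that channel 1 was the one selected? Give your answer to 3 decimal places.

Likelihoods P(X=1 | ·): 1: 0.361433; 2: 0.00380343.
Posterior ∝ prior × likelihood. Numerator for 1: 0.64·0.361433 = 0.231317.
Normalizing constant: 0.64·0.361433 + 0.36·0.00380343 = 0.232686.
P(1 | observation) = 0.231317 / 0.232686 = 0.994116.

0.994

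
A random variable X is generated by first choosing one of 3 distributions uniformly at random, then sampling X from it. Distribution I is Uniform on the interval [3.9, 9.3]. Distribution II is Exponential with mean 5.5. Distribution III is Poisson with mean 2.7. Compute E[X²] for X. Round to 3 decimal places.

38.827

For each component E[X²] = Var + (mean)², giving I: 45.99; II: 60.5; III: 9.99.
Overall E[X²] = 0.333333·45.99 + 0.333333·60.5 + 0.333333·9.99 = 38.8267.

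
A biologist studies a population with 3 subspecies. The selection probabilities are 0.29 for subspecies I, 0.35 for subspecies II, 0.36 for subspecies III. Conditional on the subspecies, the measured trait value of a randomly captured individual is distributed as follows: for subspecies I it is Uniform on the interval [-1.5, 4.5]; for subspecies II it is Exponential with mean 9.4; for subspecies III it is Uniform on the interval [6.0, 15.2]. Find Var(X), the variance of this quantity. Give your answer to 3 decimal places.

49.497

Per component, I: μ=1.5, E[X²]=5.25; II: μ=9.4, E[X²]=176.72; III: μ=10.6, E[X²]=119.413.
E[X] = 0.29·1.5 + 0.35·9.4 + 0.36·10.6 = 7.541.
E[X²] = 0.29·5.25 + 0.35·176.72 + 0.36·119.413 = 106.363.
Var(X) = E[X²] − (E[X])² = 106.363 − 56.8667 = 49.4966.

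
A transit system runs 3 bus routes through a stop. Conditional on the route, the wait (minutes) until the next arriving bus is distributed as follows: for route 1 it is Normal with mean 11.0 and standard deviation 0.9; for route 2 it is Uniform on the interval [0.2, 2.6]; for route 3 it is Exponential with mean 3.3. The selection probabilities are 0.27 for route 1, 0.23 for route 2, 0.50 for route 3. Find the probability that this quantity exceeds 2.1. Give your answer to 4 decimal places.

Conditional on each route, P(X > 2.1): 1: 1; 2: 0.208333; 3: 0.529213.
By total probability, P(X > 2.1) = 0.27·1 + 0.23·0.208333 + 0.5·0.529213 = 0.582523.

0.5825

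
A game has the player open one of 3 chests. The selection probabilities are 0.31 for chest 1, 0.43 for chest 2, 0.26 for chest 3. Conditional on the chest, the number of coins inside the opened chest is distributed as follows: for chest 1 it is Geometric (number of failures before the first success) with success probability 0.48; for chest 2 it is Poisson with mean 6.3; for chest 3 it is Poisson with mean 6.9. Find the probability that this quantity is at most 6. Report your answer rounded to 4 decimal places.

0.6677

Conditional on each chest, P(X ≤ 6): 1: 0.989719; 2: 0.558233; 3: 0.464715.
By total probability, P(X ≤ 6) = 0.31·0.989719 + 0.43·0.558233 + 0.26·0.464715 = 0.667679.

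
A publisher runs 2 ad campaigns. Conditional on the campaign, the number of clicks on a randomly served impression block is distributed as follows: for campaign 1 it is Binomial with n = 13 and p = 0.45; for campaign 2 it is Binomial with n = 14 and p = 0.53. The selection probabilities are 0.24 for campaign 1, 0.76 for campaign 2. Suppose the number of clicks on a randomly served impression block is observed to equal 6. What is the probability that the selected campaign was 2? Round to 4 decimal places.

Likelihoods P(X=6 | ·): 1: 0.216936; 2: 0.158487.
Posterior ∝ prior × likelihood. Numerator for 2: 0.76·0.158487 = 0.12045.
Normalizing constant: 0.24·0.216936 + 0.76·0.158487 = 0.172515.
P(2 | observation) = 0.12045 / 0.172515 = 0.698202.

0.6982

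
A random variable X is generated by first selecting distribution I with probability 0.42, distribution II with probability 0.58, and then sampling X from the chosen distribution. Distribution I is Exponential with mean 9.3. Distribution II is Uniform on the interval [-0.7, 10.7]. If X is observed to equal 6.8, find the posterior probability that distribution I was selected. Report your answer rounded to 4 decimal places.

0.2994

Likelihoods f(6.8 | ·): I: 0.0517569; II: 0.0877193.
Posterior ∝ prior × likelihood. Numerator for I: 0.42·0.0517569 = 0.0217379.
Normalizing constant: 0.42·0.0517569 + 0.58·0.0877193 = 0.0726151.
P(I | observation) = 0.0217379 / 0.0726151 = 0.299358.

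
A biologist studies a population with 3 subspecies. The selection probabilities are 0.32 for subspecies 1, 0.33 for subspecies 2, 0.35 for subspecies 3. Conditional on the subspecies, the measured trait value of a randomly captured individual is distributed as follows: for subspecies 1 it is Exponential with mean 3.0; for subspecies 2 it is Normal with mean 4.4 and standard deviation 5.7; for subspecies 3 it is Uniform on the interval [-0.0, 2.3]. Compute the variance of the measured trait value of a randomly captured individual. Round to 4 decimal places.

Per component, 1: μ=3, E[X²]=18; 2: μ=4.4, E[X²]=51.85; 3: μ=1.15, E[X²]=1.76333.
E[X] = 0.32·3 + 0.33·4.4 + 0.35·1.15 = 2.8145.
E[X²] = 0.32·18 + 0.33·51.85 + 0.35·1.76333 = 23.4877.
Var(X) = E[X²] − (E[X])² = 23.4877 − 7.92141 = 15.5663.

15.5663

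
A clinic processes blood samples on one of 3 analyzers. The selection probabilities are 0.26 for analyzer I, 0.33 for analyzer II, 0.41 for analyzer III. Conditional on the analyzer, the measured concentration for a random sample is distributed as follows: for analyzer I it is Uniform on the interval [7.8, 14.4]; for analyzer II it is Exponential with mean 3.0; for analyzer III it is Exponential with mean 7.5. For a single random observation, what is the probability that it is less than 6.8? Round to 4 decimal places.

0.5402

Conditional on each analyzer, P(X < 6.8): I: 0; II: 0.896343; III: 0.596132.
By total probability, P(X < 6.8) = 0.26·0 + 0.33·0.896343 + 0.41·0.596132 = 0.540207.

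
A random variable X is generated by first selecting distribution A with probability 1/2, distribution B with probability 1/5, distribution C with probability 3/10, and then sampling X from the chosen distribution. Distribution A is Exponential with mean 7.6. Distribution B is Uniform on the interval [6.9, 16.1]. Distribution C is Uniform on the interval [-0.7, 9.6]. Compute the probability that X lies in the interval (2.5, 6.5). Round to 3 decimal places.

0.264

Conditional on each component, P(2.5 < X < 6.5): A: 0.29451; B: 0; C: 0.38835.
By total probability, P(2.5 < X < 6.5) = 0.5·0.29451 + 0.2·0 + 0.3·0.38835 = 0.26376.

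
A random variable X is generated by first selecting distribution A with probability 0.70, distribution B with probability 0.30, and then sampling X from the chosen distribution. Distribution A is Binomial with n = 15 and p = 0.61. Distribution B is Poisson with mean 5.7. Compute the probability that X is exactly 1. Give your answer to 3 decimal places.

Conditional on each component, P(X = 1): A: 1.72316e-05; B: 0.019072.
By total probability, P(X = 1) = 0.7·1.72316e-05 + 0.3·0.019072 = 0.00573366.

0.006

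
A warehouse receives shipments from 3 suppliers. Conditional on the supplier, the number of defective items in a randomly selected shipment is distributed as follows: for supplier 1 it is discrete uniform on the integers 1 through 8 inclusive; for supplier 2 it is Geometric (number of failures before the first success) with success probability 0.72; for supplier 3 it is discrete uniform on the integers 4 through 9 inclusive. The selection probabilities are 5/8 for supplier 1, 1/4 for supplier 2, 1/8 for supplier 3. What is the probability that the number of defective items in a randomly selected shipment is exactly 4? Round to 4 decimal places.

Conditional on each supplier, P(X = 4): 1: 0.125; 2: 0.00442552; 3: 0.166667.
By total probability, P(X = 4) = 0.625·0.125 + 0.25·0.00442552 + 0.125·0.166667 = 0.100065.

0.1001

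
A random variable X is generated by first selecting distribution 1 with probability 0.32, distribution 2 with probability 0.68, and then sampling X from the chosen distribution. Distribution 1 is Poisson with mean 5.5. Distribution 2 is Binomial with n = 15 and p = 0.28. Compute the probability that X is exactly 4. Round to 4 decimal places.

0.2037

Conditional on each component, P(X = 4): 1: 0.155819; 2: 0.226163.
By total probability, P(X = 4) = 0.32·0.155819 + 0.68·0.226163 = 0.203653.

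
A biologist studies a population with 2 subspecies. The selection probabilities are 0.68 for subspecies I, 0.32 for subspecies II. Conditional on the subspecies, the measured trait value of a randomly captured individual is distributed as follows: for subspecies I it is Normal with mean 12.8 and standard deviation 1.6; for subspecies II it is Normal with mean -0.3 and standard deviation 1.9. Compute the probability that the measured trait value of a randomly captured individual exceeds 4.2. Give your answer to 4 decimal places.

0.6829

Conditional on each subspecies, P(X > 4.2): I: 1; II: 0.0089321.
By total probability, P(X > 4.2) = 0.68·1 + 0.32·0.0089321 = 0.682858.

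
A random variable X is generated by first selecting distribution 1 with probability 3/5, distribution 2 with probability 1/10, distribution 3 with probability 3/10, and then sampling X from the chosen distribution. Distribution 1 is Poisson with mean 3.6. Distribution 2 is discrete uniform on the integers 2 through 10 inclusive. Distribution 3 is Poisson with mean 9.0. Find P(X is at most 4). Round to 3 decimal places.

0.474

Conditional on each component, P(X ≤ 4): 1: 0.706438; 2: 0.333333; 3: 0.0549636.
By total probability, P(X ≤ 4) = 0.6·0.706438 + 0.1·0.333333 + 0.3·0.0549636 = 0.473685.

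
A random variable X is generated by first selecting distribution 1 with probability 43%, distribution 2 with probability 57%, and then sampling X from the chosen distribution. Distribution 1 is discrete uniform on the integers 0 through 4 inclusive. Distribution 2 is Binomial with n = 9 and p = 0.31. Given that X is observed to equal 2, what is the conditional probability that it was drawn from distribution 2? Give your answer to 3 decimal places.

0.631

Likelihoods P(X=2 | ·): 1: 0.2; 2: 0.257614.
Posterior ∝ prior × likelihood. Numerator for 2: 0.57·0.257614 = 0.14684.
Normalizing constant: 0.43·0.2 + 0.57·0.257614 = 0.23284.
P(2 | observation) = 0.14684 / 0.23284 = 0.630648.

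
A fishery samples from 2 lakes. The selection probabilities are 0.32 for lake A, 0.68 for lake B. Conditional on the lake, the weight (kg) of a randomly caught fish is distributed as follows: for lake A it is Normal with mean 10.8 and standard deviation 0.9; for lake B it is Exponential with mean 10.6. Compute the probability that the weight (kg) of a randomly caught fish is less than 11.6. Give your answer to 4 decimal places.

0.7125

Conditional on each lake, P(X < 11.6): A: 0.812969; B: 0.665239.
By total probability, P(X < 11.6) = 0.32·0.812969 + 0.68·0.665239 = 0.712513.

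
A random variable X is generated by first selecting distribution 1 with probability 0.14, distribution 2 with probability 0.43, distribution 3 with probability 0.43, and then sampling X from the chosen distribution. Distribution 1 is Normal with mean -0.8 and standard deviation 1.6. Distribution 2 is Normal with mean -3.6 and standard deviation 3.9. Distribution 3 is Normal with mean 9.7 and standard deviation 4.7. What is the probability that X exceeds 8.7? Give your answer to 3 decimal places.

0.252

Conditional on each component, P(X > 8.7): 1: 1.44701e-09; 2: 0.00080567; 3: 0.584245.
By total probability, P(X > 8.7) = 0.14·1.44701e-09 + 0.43·0.00080567 + 0.43·0.584245 = 0.251572.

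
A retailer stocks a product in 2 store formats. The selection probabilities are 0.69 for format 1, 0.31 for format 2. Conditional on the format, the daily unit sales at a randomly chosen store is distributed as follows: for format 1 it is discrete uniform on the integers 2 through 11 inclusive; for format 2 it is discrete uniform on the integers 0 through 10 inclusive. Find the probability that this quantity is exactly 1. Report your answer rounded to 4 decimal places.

Conditional on each format, P(X = 1): 1: 0; 2: 0.0909091.
By total probability, P(X = 1) = 0.69·0 + 0.31·0.0909091 = 0.0281818.

0.0282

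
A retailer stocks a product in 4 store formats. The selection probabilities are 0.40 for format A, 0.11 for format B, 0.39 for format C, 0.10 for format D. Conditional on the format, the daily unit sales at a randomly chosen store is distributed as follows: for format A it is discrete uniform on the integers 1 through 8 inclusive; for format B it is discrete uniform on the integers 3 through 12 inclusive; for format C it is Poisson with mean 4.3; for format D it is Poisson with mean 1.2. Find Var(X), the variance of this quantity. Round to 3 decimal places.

Per component, A: μ=4.5, E[X²]=25.5; B: μ=7.5, E[X²]=64.5; C: μ=4.3, E[X²]=22.79; D: μ=1.2, E[X²]=2.64.
E[X] = 0.4·4.5 + 0.11·7.5 + 0.39·4.3 + 0.1·1.2 = 4.422.
E[X²] = 0.4·25.5 + 0.11·64.5 + 0.39·22.79 + 0.1·2.64 = 26.4471.
Var(X) = E[X²] − (E[X])² = 26.4471 − 19.5541 = 6.89302.

6.893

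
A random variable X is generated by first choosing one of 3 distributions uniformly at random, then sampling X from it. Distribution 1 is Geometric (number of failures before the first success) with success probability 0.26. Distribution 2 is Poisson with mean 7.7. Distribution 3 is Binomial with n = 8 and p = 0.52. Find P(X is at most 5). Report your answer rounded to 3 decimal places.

0.628

Conditional on each component, P(X ≤ 5): 1: 0.835794; 2: 0.220287; 3: 0.827632.
By total probability, P(X ≤ 5) = 0.333333·0.835794 + 0.333333·0.220287 + 0.333333·0.827632 = 0.627904.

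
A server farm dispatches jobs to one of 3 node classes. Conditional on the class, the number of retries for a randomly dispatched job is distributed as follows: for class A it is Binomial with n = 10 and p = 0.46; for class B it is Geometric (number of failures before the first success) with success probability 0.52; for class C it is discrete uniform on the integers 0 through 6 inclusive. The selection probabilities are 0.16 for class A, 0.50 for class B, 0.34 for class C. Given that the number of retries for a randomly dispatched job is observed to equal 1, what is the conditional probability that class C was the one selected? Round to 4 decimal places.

Likelihoods P(X=1 | ·): A: 0.0179598; B: 0.2496; C: 0.142857.
Posterior ∝ prior × likelihood. Numerator for C: 0.34·0.142857 = 0.0485714.
Normalizing constant: 0.16·0.0179598 + 0.5·0.2496 + 0.34·0.142857 = 0.176245.
P(C | observation) = 0.0485714 / 0.176245 = 0.27559.

0.2756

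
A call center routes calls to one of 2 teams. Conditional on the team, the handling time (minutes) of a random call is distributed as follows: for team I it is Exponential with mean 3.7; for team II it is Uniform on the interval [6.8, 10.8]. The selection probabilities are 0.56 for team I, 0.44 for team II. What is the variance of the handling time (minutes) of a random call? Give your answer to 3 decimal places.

Per component, I: μ=3.7, E[X²]=27.38; II: μ=8.8, E[X²]=78.7733.
E[X] = 0.56·3.7 + 0.44·8.8 = 5.944.
E[X²] = 0.56·27.38 + 0.44·78.7733 = 49.9931.
Var(X) = E[X²] − (E[X])² = 49.9931 − 35.3311 = 14.6619.

14.662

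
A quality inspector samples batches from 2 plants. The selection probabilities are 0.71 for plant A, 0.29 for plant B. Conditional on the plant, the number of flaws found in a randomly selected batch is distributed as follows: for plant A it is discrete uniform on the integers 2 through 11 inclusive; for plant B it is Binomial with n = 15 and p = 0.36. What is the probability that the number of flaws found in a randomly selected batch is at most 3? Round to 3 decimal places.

Conditional on each plant, P(X ≤ 3): A: 0.2; B: 0.153059.
By total probability, P(X ≤ 3) = 0.71·0.2 + 0.29·0.153059 = 0.186387.

0.186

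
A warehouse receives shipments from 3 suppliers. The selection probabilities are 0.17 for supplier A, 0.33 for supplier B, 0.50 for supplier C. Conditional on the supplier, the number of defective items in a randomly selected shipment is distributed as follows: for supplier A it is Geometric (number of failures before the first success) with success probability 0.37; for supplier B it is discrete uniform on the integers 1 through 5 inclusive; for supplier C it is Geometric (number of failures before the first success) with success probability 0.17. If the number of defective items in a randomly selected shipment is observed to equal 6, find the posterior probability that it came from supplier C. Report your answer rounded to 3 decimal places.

Likelihoods P(X=6 | ·): A: 0.0231337; B: 0; C: 0.0555799.
Posterior ∝ prior × likelihood. Numerator for C: 0.5·0.0555799 = 0.0277899.
Normalizing constant: 0.17·0.0231337 + 0.33·0 + 0.5·0.0555799 = 0.0317227.
P(C | observation) = 0.0277899 / 0.0317227 = 0.876028.

0.876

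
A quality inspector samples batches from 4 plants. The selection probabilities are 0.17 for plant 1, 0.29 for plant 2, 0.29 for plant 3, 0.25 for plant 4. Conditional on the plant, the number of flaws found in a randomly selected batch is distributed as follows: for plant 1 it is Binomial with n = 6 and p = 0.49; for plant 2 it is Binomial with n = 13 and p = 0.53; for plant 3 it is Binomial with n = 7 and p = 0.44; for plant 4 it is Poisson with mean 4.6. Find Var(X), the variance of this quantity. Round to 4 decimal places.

5.5000

Per component, 1: μ=2.94, E[X²]=10.143; 2: μ=6.89, E[X²]=50.7104; 3: μ=3.08, E[X²]=11.2112; 4: μ=4.6, E[X²]=25.76.
E[X] = 0.17·2.94 + 0.29·6.89 + 0.29·3.08 + 0.25·4.6 = 4.5411.
E[X²] = 0.17·10.143 + 0.29·50.7104 + 0.29·11.2112 + 0.25·25.76 = 26.1216.
Var(X) = E[X²] − (E[X])² = 26.1216 − 20.6216 = 5.49998.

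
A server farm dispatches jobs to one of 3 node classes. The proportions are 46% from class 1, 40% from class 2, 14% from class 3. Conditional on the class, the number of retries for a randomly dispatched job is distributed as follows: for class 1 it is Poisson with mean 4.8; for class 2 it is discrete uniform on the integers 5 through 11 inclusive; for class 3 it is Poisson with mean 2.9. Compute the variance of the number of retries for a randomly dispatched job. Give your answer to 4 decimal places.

7.7872

Per component, 1: μ=4.8, E[X²]=27.84; 2: μ=8, E[X²]=68; 3: μ=2.9, E[X²]=11.31.
E[X] = 0.46·4.8 + 0.4·8 + 0.14·2.9 = 5.814.
E[X²] = 0.46·27.84 + 0.4·68 + 0.14·11.31 = 41.5898.
Var(X) = E[X²] − (E[X])² = 41.5898 − 33.8026 = 7.7872.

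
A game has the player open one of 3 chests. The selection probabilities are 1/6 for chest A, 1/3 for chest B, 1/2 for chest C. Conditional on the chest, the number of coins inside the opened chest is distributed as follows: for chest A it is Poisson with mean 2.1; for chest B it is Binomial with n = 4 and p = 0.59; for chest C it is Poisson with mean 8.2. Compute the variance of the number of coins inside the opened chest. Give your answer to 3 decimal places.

13.561

Per component, A: μ=2.1, E[X²]=6.51; B: μ=2.36, E[X²]=6.5372; C: μ=8.2, E[X²]=75.44.
E[X] = 0.166667·2.1 + 0.333333·2.36 + 0.5·8.2 = 5.23667.
E[X²] = 0.166667·6.51 + 0.333333·6.5372 + 0.5·75.44 = 40.9841.
Var(X) = E[X²] − (E[X])² = 40.9841 − 27.4227 = 13.5614.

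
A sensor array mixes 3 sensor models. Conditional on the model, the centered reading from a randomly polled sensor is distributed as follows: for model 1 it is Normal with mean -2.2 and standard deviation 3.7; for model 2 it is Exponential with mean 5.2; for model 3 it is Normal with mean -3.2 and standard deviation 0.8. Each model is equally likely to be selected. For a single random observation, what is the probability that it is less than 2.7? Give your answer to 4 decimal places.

0.7708

Conditional on each model, P(X < 2.7): 1: 0.907302; 2: 0.405022; 3: 1.
By total probability, P(X < 2.7) = 0.333333·0.907302 + 0.333333·0.405022 + 0.333333·1 = 0.770775.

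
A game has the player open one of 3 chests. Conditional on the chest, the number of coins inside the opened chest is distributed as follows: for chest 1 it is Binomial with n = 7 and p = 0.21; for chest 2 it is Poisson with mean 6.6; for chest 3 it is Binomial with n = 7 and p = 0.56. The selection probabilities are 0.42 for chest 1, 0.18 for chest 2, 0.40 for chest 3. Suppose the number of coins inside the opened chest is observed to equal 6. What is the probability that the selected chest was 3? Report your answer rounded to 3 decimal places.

Likelihoods P(X=6 | ·): 1: 0.000474287; 2: 0.156166; 3: 0.0949902.
Posterior ∝ prior × likelihood. Numerator for 3: 0.4·0.0949902 = 0.0379961.
Normalizing constant: 0.42·0.000474287 + 0.18·0.156166 + 0.4·0.0949902 = 0.0663052.
P(3 | observation) = 0.0379961 / 0.0663052 = 0.573048.

0.573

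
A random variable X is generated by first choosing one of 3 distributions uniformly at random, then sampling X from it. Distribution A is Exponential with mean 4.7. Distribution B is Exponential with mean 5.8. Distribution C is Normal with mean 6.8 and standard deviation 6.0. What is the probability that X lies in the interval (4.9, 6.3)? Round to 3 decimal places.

Conditional on each component, P(4.9 < X < 6.3): A: 0.0908191; B: 0.0921372; C: 0.091045.
By total probability, P(4.9 < X < 6.3) = 0.333333·0.0908191 + 0.333333·0.0921372 + 0.333333·0.091045 = 0.0913338.

0.091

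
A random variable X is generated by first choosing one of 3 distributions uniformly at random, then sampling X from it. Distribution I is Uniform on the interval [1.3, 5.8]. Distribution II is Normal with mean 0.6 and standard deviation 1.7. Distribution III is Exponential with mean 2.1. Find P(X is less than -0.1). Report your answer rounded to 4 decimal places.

0.1134

Conditional on each component, P(X < -0.1): I: 0; II: 0.340256; III: 0.
By total probability, P(X < -0.1) = 0.333333·0 + 0.333333·0.340256 + 0.333333·0 = 0.113419.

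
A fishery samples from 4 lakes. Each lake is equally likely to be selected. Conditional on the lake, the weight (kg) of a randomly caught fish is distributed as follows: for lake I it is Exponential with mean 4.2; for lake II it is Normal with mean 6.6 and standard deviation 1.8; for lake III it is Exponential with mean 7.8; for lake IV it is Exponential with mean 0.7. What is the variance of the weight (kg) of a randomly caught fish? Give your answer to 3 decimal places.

Per component, I: μ=4.2, E[X²]=35.28; II: μ=6.6, E[X²]=46.8; III: μ=7.8, E[X²]=121.68; IV: μ=0.7, E[X²]=0.98.
E[X] = 0.25·4.2 + 0.25·6.6 + 0.25·7.8 + 0.25·0.7 = 4.825.
E[X²] = 0.25·35.28 + 0.25·46.8 + 0.25·121.68 + 0.25·0.98 = 51.185.
Var(X) = E[X²] − (E[X])² = 51.185 − 23.2806 = 27.9044.

27.904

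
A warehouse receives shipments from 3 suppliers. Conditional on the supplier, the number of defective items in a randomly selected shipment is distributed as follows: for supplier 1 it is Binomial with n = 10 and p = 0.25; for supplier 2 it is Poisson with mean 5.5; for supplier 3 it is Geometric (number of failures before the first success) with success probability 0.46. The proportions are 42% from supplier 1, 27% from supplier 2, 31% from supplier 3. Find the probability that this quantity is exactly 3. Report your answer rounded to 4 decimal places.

Conditional on each supplier, P(X = 3): 1: 0.250282; 2: 0.113323; 3: 0.0724334.
By total probability, P(X = 3) = 0.42·0.250282 + 0.27·0.113323 + 0.31·0.0724334 = 0.15817.

0.1582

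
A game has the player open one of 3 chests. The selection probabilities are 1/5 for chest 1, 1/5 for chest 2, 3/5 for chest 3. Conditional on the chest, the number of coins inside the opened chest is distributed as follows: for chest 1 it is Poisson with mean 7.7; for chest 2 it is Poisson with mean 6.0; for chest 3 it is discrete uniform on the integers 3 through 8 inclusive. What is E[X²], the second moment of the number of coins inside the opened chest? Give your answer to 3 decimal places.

For each component E[X²] = Var + (mean)², giving 1: 66.99; 2: 42; 3: 33.1667.
Overall E[X²] = 0.2·66.99 + 0.2·42 + 0.6·33.1667 = 41.698.

41.698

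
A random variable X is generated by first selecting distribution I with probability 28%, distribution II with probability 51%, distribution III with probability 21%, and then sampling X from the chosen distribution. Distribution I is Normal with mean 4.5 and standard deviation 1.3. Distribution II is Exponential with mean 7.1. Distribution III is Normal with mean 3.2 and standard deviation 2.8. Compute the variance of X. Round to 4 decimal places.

Per component, I: μ=4.5, E[X²]=21.94; II: μ=7.1, E[X²]=100.82; III: μ=3.2, E[X²]=18.08.
E[X] = 0.28·4.5 + 0.51·7.1 + 0.21·3.2 = 5.553.
E[X²] = 0.28·21.94 + 0.51·100.82 + 0.21·18.08 = 61.3582.
Var(X) = E[X²] − (E[X])² = 61.3582 − 30.8358 = 30.5224.

30.5224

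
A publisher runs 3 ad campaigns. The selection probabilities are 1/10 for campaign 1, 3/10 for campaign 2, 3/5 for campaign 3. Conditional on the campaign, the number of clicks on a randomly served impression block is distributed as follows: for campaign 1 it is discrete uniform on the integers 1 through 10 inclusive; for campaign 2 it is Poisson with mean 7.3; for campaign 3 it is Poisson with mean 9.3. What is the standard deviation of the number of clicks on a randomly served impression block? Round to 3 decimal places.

Per component, 1: μ=5.5, E[X²]=38.5; 2: μ=7.3, E[X²]=60.59; 3: μ=9.3, E[X²]=95.79.
E[X] = 0.1·5.5 + 0.3·7.3 + 0.6·9.3 = 8.32.
E[X²] = 0.1·38.5 + 0.3·60.59 + 0.6·95.79 = 79.501.
Var(X) = E[X²] − (E[X])² = 79.501 − 69.2224 = 10.2786.
SD(X) = √10.2786 = 3.20603.

3.206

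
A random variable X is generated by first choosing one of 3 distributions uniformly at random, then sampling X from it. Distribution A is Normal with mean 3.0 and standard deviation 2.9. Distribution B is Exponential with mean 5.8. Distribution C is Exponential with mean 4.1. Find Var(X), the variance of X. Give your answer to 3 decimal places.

Per component, A: μ=3, E[X²]=17.41; B: μ=5.8, E[X²]=67.28; C: μ=4.1, E[X²]=33.62.
E[X] = 0.333333·3 + 0.333333·5.8 + 0.333333·4.1 = 4.3.
E[X²] = 0.333333·17.41 + 0.333333·67.28 + 0.333333·33.62 = 39.4367.
Var(X) = E[X²] − (E[X])² = 39.4367 − 18.49 = 20.9467.

20.947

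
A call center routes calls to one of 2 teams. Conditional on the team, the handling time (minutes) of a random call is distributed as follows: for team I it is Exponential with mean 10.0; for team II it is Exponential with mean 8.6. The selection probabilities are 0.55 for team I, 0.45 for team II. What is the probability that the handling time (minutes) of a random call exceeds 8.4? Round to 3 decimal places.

Conditional on each team, P(X > 8.4): I: 0.431711; II: 0.376535.
By total probability, P(X > 8.4) = 0.55·0.431711 + 0.45·0.376535 = 0.406882.

0.407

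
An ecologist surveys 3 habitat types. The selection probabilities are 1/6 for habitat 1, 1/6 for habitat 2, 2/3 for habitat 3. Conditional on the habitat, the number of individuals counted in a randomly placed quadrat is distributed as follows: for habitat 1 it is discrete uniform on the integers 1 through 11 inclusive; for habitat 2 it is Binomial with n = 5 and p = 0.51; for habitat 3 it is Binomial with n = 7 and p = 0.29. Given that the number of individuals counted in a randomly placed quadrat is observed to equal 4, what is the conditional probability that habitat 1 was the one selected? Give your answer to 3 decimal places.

Likelihoods P(X=4 | ·): 1: 0.0909091; 2: 0.165747; 3: 0.0886003.
Posterior ∝ prior × likelihood. Numerator for 1: 0.166667·0.0909091 = 0.0151515.
Normalizing constant: 0.166667·0.0909091 + 0.166667·0.165747 + 0.666667·0.0886003 = 0.101843.
P(1 | observation) = 0.0151515 / 0.101843 = 0.148773.

0.149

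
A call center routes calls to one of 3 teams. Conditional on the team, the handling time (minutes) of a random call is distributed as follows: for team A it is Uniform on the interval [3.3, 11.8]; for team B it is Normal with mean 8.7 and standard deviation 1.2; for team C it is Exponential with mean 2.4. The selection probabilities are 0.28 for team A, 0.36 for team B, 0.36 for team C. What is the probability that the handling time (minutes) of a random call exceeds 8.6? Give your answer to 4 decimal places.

0.3074

Conditional on each team, P(X > 8.6): A: 0.376471; B: 0.533207; C: 0.0277829.
By total probability, P(X > 8.6) = 0.28·0.376471 + 0.36·0.533207 + 0.36·0.0277829 = 0.307368.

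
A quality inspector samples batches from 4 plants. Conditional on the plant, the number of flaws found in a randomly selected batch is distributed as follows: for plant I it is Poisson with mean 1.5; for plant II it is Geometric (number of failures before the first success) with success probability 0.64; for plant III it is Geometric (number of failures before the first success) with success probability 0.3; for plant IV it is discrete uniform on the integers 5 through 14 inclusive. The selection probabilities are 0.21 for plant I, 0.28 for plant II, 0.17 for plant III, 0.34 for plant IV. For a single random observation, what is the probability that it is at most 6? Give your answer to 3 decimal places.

Conditional on each plant, P(X ≤ 6): I: 0.999074; II: 0.999216; III: 0.917646; IV: 0.2.
By total probability, P(X ≤ 6) = 0.21·0.999074 + 0.28·0.999216 + 0.17·0.917646 + 0.34·0.2 = 0.713586.

0.714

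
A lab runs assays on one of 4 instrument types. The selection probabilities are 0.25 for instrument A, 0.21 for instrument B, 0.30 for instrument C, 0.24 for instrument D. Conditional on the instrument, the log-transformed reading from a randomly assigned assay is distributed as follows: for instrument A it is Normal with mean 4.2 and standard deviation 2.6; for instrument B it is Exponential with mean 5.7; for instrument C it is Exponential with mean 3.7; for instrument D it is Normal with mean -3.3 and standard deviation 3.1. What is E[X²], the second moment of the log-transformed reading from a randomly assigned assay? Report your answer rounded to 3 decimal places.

For each component E[X²] = Var + (mean)², giving A: 24.4; B: 64.98; C: 27.38; D: 20.5.
Overall E[X²] = 0.25·24.4 + 0.21·64.98 + 0.3·27.38 + 0.24·20.5 = 32.8798.

32.880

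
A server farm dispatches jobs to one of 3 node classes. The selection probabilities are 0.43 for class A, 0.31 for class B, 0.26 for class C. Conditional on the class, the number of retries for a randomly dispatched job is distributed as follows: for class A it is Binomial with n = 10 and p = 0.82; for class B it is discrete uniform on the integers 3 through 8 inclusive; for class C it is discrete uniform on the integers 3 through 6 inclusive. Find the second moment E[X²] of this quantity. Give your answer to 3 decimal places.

45.420

For each component E[X²] = Var + (mean)², giving A: 68.716; B: 33.1667; C: 21.5.
Overall E[X²] = 0.43·68.716 + 0.31·33.1667 + 0.26·21.5 = 45.4195.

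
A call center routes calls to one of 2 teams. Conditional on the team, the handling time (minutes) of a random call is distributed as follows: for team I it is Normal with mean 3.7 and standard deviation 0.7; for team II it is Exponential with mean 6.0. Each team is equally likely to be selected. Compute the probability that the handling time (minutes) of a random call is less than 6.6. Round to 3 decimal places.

0.834

Conditional on each team, P(X < 6.6): I: 0.999983; II: 0.667129.
By total probability, P(X < 6.6) = 0.5·0.999983 + 0.5·0.667129 = 0.833556.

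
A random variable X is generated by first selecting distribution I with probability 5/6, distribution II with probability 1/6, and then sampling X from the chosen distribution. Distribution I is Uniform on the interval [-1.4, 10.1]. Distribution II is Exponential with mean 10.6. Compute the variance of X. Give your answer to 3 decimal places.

Per component, I: μ=4.35, E[X²]=29.9433; II: μ=10.6, E[X²]=224.72.
E[X] = 0.833333·4.35 + 0.166667·10.6 = 5.39167.
E[X²] = 0.833333·29.9433 + 0.166667·224.72 = 62.4061.
Var(X) = E[X²] − (E[X])² = 62.4061 − 29.0701 = 33.336.

33.336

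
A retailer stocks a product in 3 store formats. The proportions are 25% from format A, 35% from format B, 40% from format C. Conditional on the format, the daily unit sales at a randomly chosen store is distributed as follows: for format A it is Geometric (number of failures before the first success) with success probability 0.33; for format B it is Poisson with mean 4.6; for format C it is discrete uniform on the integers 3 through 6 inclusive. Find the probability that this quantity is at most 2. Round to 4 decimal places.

0.2317

Conditional on each format, P(X ≤ 2): A: 0.699237; B: 0.162639; C: 0.
By total probability, P(X ≤ 2) = 0.25·0.699237 + 0.35·0.162639 + 0.4·0 = 0.231733.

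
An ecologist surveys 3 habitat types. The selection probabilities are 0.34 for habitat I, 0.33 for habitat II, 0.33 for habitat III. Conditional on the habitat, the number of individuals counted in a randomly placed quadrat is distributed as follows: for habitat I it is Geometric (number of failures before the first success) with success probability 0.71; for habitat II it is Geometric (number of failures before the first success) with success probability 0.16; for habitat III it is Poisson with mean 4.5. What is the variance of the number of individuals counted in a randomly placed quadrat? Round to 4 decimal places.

17.0783

Per component, I: μ=0.408451, E[X²]=0.742115; II: μ=5.25, E[X²]=60.375; III: μ=4.5, E[X²]=24.75.
E[X] = 0.34·0.408451 + 0.33·5.25 + 0.33·4.5 = 3.35637.
E[X²] = 0.34·0.742115 + 0.33·60.375 + 0.33·24.75 = 28.3436.
Var(X) = E[X²] − (E[X])² = 28.3436 − 11.2652 = 17.0783.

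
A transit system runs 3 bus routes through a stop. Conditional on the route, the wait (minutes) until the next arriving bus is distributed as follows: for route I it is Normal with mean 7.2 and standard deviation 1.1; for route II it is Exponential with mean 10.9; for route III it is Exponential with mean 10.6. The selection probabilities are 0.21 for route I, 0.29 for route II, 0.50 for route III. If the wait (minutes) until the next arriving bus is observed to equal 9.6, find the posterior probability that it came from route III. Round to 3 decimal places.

0.513

Likelihoods f(9.6 | ·): I: 0.0335602; II: 0.0380256; III: 0.0381391.
Posterior ∝ prior × likelihood. Numerator for III: 0.5·0.0381391 = 0.0190696.
Normalizing constant: 0.21·0.0335602 + 0.29·0.0380256 + 0.5·0.0381391 = 0.0371446.
P(III | observation) = 0.0190696 / 0.0371446 = 0.513387.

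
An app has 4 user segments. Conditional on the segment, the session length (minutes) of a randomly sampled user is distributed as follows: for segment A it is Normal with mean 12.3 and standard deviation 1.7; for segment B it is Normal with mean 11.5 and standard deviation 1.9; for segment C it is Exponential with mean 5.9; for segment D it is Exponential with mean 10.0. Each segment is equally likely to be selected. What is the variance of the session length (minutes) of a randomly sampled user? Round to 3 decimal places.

41.409

Per component, A: μ=12.3, E[X²]=154.18; B: μ=11.5, E[X²]=135.86; C: μ=5.9, E[X²]=69.62; D: μ=10, E[X²]=200.
E[X] = 0.25·12.3 + 0.25·11.5 + 0.25·5.9 + 0.25·10 = 9.925.
E[X²] = 0.25·154.18 + 0.25·135.86 + 0.25·69.62 + 0.25·200 = 139.915.
Var(X) = E[X²] − (E[X])² = 139.915 − 98.5056 = 41.4094.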